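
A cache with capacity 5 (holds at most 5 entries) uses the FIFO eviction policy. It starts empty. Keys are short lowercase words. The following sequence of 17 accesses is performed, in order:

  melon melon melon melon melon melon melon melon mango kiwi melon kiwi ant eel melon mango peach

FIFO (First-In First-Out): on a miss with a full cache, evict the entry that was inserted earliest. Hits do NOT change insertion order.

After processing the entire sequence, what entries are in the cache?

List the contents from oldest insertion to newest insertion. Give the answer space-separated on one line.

FIFO simulation (capacity=5):
  1. access melon: MISS. Cache (old->new): [melon]
  2. access melon: HIT. Cache (old->new): [melon]
  3. access melon: HIT. Cache (old->new): [melon]
  4. access melon: HIT. Cache (old->new): [melon]
  5. access melon: HIT. Cache (old->new): [melon]
  6. access melon: HIT. Cache (old->new): [melon]
  7. access melon: HIT. Cache (old->new): [melon]
  8. access melon: HIT. Cache (old->new): [melon]
  9. access mango: MISS. Cache (old->new): [melon mango]
  10. access kiwi: MISS. Cache (old->new): [melon mango kiwi]
  11. access melon: HIT. Cache (old->new): [melon mango kiwi]
  12. access kiwi: HIT. Cache (old->new): [melon mango kiwi]
  13. access ant: MISS. Cache (old->new): [melon mango kiwi ant]
  14. access eel: MISS. Cache (old->new): [melon mango kiwi ant eel]
  15. access melon: HIT. Cache (old->new): [melon mango kiwi ant eel]
  16. access mango: HIT. Cache (old->new): [melon mango kiwi ant eel]
  17. access peach: MISS, evict melon. Cache (old->new): [mango kiwi ant eel peach]
Total: 11 hits, 6 misses, 1 evictions

Answer: mango kiwi ant eel peach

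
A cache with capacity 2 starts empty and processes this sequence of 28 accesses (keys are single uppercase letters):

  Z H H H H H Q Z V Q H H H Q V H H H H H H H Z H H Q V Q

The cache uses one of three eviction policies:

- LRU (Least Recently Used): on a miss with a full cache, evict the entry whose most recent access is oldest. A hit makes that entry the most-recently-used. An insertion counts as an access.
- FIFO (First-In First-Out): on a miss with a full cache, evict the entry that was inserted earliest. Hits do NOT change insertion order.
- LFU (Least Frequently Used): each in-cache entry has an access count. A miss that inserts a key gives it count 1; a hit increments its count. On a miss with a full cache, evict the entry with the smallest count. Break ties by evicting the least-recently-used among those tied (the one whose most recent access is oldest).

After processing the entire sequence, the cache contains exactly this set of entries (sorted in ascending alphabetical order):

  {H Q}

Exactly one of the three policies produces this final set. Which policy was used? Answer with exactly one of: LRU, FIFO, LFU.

Answer: LFU

Derivation:
Simulating under each policy and comparing final sets:
  LRU: final set = {Q V} -> differs
  FIFO: final set = {Q V} -> differs
  LFU: final set = {H Q} -> MATCHES target
Only LFU produces the target set.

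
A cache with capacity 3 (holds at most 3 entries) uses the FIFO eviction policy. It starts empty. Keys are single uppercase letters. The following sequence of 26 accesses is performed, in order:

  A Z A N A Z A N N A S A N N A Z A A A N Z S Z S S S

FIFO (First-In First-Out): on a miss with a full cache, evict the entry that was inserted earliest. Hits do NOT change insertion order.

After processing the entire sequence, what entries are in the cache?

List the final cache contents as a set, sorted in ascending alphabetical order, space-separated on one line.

FIFO simulation (capacity=3):
  1. access A: MISS. Cache (old->new): [A]
  2. access Z: MISS. Cache (old->new): [A Z]
  3. access A: HIT. Cache (old->new): [A Z]
  4. access N: MISS. Cache (old->new): [A Z N]
  5. access A: HIT. Cache (old->new): [A Z N]
  6. access Z: HIT. Cache (old->new): [A Z N]
  7. access A: HIT. Cache (old->new): [A Z N]
  8. access N: HIT. Cache (old->new): [A Z N]
  9. access N: HIT. Cache (old->new): [A Z N]
  10. access A: HIT. Cache (old->new): [A Z N]
  11. access S: MISS, evict A. Cache (old->new): [Z N S]
  12. access A: MISS, evict Z. Cache (old->new): [N S A]
  13. access N: HIT. Cache (old->new): [N S A]
  14. access N: HIT. Cache (old->new): [N S A]
  15. access A: HIT. Cache (old->new): [N S A]
  16. access Z: MISS, evict N. Cache (old->new): [S A Z]
  17. access A: HIT. Cache (old->new): [S A Z]
  18. access A: HIT. Cache (old->new): [S A Z]
  19. access A: HIT. Cache (old->new): [S A Z]
  20. access N: MISS, evict S. Cache (old->new): [A Z N]
  21. access Z: HIT. Cache (old->new): [A Z N]
  22. access S: MISS, evict A. Cache (old->new): [Z N S]
  23. access Z: HIT. Cache (old->new): [Z N S]
  24. access S: HIT. Cache (old->new): [Z N S]
  25. access S: HIT. Cache (old->new): [Z N S]
  26. access S: HIT. Cache (old->new): [Z N S]
Total: 18 hits, 8 misses, 5 evictions

Answer: N S Z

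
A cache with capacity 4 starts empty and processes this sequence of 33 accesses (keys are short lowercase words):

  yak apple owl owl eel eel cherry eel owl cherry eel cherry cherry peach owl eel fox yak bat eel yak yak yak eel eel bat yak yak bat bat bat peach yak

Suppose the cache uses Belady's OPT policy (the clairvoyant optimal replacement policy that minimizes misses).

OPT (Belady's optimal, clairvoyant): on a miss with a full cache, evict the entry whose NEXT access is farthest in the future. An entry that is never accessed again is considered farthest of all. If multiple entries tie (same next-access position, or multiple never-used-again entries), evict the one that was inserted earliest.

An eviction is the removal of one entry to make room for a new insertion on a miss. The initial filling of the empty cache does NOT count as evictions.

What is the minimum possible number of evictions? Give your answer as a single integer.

OPT (Belady) simulation (capacity=4):
  1. access yak: MISS. Cache: [yak]
  2. access apple: MISS. Cache: [yak apple]
  3. access owl: MISS. Cache: [yak apple owl]
  4. access owl: HIT. Next use of owl: step 9. Cache: [yak apple owl]
  5. access eel: MISS. Cache: [yak apple owl eel]
  6. access eel: HIT. Next use of eel: step 8. Cache: [yak apple owl eel]
  7. access cherry: MISS, evict apple (next use: never). Cache: [yak owl eel cherry]
  8. access eel: HIT. Next use of eel: step 11. Cache: [yak owl eel cherry]
  9. access owl: HIT. Next use of owl: step 15. Cache: [yak owl eel cherry]
  10. access cherry: HIT. Next use of cherry: step 12. Cache: [yak owl eel cherry]
  11. access eel: HIT. Next use of eel: step 16. Cache: [yak owl eel cherry]
  12. access cherry: HIT. Next use of cherry: step 13. Cache: [yak owl eel cherry]
  13. access cherry: HIT. Next use of cherry: never. Cache: [yak owl eel cherry]
  14. access peach: MISS, evict cherry (next use: never). Cache: [yak owl eel peach]
  15. access owl: HIT. Next use of owl: never. Cache: [yak owl eel peach]
  16. access eel: HIT. Next use of eel: step 20. Cache: [yak owl eel peach]
  17. access fox: MISS, evict owl (next use: never). Cache: [yak eel peach fox]
  18. access yak: HIT. Next use of yak: step 21. Cache: [yak eel peach fox]
  19. access bat: MISS, evict fox (next use: never). Cache: [yak eel peach bat]
  20. access eel: HIT. Next use of eel: step 24. Cache: [yak eel peach bat]
  21. access yak: HIT. Next use of yak: step 22. Cache: [yak eel peach bat]
  22. access yak: HIT. Next use of yak: step 23. Cache: [yak eel peach bat]
  23. access yak: HIT. Next use of yak: step 27. Cache: [yak eel peach bat]
  24. access eel: HIT. Next use of eel: step 25. Cache: [yak eel peach bat]
  25. access eel: HIT. Next use of eel: never. Cache: [yak eel peach bat]
  26. access bat: HIT. Next use of bat: step 29. Cache: [yak eel peach bat]
  27. access yak: HIT. Next use of yak: step 28. Cache: [yak eel peach bat]
  28. access yak: HIT. Next use of yak: step 33. Cache: [yak eel peach bat]
  29. access bat: HIT. Next use of bat: step 30. Cache: [yak eel peach bat]
  30. access bat: HIT. Next use of bat: step 31. Cache: [yak eel peach bat]
  31. access bat: HIT. Next use of bat: never. Cache: [yak eel peach bat]
  32. access peach: HIT. Next use of peach: never. Cache: [yak eel peach bat]
  33. access yak: HIT. Next use of yak: never. Cache: [yak eel peach bat]
Total: 25 hits, 8 misses, 4 evictions

Answer: 4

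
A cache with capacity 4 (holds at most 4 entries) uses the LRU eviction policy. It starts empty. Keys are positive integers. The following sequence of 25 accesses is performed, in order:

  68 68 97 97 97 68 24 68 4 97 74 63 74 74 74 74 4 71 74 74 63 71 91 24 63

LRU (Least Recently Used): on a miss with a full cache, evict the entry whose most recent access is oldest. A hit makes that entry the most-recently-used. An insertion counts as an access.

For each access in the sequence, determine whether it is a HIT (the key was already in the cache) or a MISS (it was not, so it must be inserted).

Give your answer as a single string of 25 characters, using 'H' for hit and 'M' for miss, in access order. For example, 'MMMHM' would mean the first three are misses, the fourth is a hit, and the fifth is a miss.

LRU simulation (capacity=4):
  1. access 68: MISS. Cache (LRU->MRU): [68]
  2. access 68: HIT. Cache (LRU->MRU): [68]
  3. access 97: MISS. Cache (LRU->MRU): [68 97]
  4. access 97: HIT. Cache (LRU->MRU): [68 97]
  5. access 97: HIT. Cache (LRU->MRU): [68 97]
  6. access 68: HIT. Cache (LRU->MRU): [97 68]
  7. access 24: MISS. Cache (LRU->MRU): [97 68 24]
  8. access 68: HIT. Cache (LRU->MRU): [97 24 68]
  9. access 4: MISS. Cache (LRU->MRU): [97 24 68 4]
  10. access 97: HIT. Cache (LRU->MRU): [24 68 4 97]
  11. access 74: MISS, evict 24. Cache (LRU->MRU): [68 4 97 74]
  12. access 63: MISS, evict 68. Cache (LRU->MRU): [4 97 74 63]
  13. access 74: HIT. Cache (LRU->MRU): [4 97 63 74]
  14. access 74: HIT. Cache (LRU->MRU): [4 97 63 74]
  15. access 74: HIT. Cache (LRU->MRU): [4 97 63 74]
  16. access 74: HIT. Cache (LRU->MRU): [4 97 63 74]
  17. access 4: HIT. Cache (LRU->MRU): [97 63 74 4]
  18. access 71: MISS, evict 97. Cache (LRU->MRU): [63 74 4 71]
  19. access 74: HIT. Cache (LRU->MRU): [63 4 71 74]
  20. access 74: HIT. Cache (LRU->MRU): [63 4 71 74]
  21. access 63: HIT. Cache (LRU->MRU): [4 71 74 63]
  22. access 71: HIT. Cache (LRU->MRU): [4 74 63 71]
  23. access 91: MISS, evict 4. Cache (LRU->MRU): [74 63 71 91]
  24. access 24: MISS, evict 74. Cache (LRU->MRU): [63 71 91 24]
  25. access 63: HIT. Cache (LRU->MRU): [71 91 24 63]
Total: 16 hits, 9 misses, 5 evictions

Answer: MHMHHHMHMHMMHHHHHMHHHHMMH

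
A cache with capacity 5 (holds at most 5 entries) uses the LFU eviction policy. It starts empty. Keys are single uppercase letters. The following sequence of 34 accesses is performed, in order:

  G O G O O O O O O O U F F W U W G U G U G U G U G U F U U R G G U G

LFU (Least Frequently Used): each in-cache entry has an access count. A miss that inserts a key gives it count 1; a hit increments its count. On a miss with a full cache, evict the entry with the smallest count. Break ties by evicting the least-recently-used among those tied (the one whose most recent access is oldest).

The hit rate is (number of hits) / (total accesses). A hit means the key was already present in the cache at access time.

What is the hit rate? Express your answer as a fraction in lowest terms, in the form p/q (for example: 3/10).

LFU simulation (capacity=5):
  1. access G: MISS. Cache: [G(c=1)]
  2. access O: MISS. Cache: [G(c=1) O(c=1)]
  3. access G: HIT, count now 2. Cache: [O(c=1) G(c=2)]
  4. access O: HIT, count now 2. Cache: [G(c=2) O(c=2)]
  5. access O: HIT, count now 3. Cache: [G(c=2) O(c=3)]
  6. access O: HIT, count now 4. Cache: [G(c=2) O(c=4)]
  7. access O: HIT, count now 5. Cache: [G(c=2) O(c=5)]
  8. access O: HIT, count now 6. Cache: [G(c=2) O(c=6)]
  9. access O: HIT, count now 7. Cache: [G(c=2) O(c=7)]
  10. access O: HIT, count now 8. Cache: [G(c=2) O(c=8)]
  11. access U: MISS. Cache: [U(c=1) G(c=2) O(c=8)]
  12. access F: MISS. Cache: [U(c=1) F(c=1) G(c=2) O(c=8)]
  13. access F: HIT, count now 2. Cache: [U(c=1) G(c=2) F(c=2) O(c=8)]
  14. access W: MISS. Cache: [U(c=1) W(c=1) G(c=2) F(c=2) O(c=8)]
  15. access U: HIT, count now 2. Cache: [W(c=1) G(c=2) F(c=2) U(c=2) O(c=8)]
  16. access W: HIT, count now 2. Cache: [G(c=2) F(c=2) U(c=2) W(c=2) O(c=8)]
  17. access G: HIT, count now 3. Cache: [F(c=2) U(c=2) W(c=2) G(c=3) O(c=8)]
  18. access U: HIT, count now 3. Cache: [F(c=2) W(c=2) G(c=3) U(c=3) O(c=8)]
  19. access G: HIT, count now 4. Cache: [F(c=2) W(c=2) U(c=3) G(c=4) O(c=8)]
  20. access U: HIT, count now 4. Cache: [F(c=2) W(c=2) G(c=4) U(c=4) O(c=8)]
  21. access G: HIT, count now 5. Cache: [F(c=2) W(c=2) U(c=4) G(c=5) O(c=8)]
  22. access U: HIT, count now 5. Cache: [F(c=2) W(c=2) G(c=5) U(c=5) O(c=8)]
  23. access G: HIT, count now 6. Cache: [F(c=2) W(c=2) U(c=5) G(c=6) O(c=8)]
  24. access U: HIT, count now 6. Cache: [F(c=2) W(c=2) G(c=6) U(c=6) O(c=8)]
  25. access G: HIT, count now 7. Cache: [F(c=2) W(c=2) U(c=6) G(c=7) O(c=8)]
  26. access U: HIT, count now 7. Cache: [F(c=2) W(c=2) G(c=7) U(c=7) O(c=8)]
  27. access F: HIT, count now 3. Cache: [W(c=2) F(c=3) G(c=7) U(c=7) O(c=8)]
  28. access U: HIT, count now 8. Cache: [W(c=2) F(c=3) G(c=7) O(c=8) U(c=8)]
  29. access U: HIT, count now 9. Cache: [W(c=2) F(c=3) G(c=7) O(c=8) U(c=9)]
  30. access R: MISS, evict W(c=2). Cache: [R(c=1) F(c=3) G(c=7) O(c=8) U(c=9)]
  31. access G: HIT, count now 8. Cache: [R(c=1) F(c=3) O(c=8) G(c=8) U(c=9)]
  32. access G: HIT, count now 9. Cache: [R(c=1) F(c=3) O(c=8) U(c=9) G(c=9)]
  33. access U: HIT, count now 10. Cache: [R(c=1) F(c=3) O(c=8) G(c=9) U(c=10)]
  34. access G: HIT, count now 10. Cache: [R(c=1) F(c=3) O(c=8) U(c=10) G(c=10)]
Total: 28 hits, 6 misses, 1 evictions

Hit rate = 28/34 = 14/17

Answer: 14/17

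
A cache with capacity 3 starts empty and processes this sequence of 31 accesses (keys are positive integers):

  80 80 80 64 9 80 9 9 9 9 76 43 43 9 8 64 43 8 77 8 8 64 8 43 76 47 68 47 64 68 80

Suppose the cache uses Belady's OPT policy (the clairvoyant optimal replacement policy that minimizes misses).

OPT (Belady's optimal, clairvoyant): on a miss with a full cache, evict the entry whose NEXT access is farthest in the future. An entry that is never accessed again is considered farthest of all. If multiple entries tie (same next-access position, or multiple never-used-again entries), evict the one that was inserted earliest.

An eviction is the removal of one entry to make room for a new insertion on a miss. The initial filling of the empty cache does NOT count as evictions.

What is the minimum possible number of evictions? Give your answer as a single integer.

OPT (Belady) simulation (capacity=3):
  1. access 80: MISS. Cache: [80]
  2. access 80: HIT. Next use of 80: step 3. Cache: [80]
  3. access 80: HIT. Next use of 80: step 6. Cache: [80]
  4. access 64: MISS. Cache: [80 64]
  5. access 9: MISS. Cache: [80 64 9]
  6. access 80: HIT. Next use of 80: step 31. Cache: [80 64 9]
  7. access 9: HIT. Next use of 9: step 8. Cache: [80 64 9]
  8. access 9: HIT. Next use of 9: step 9. Cache: [80 64 9]
  9. access 9: HIT. Next use of 9: step 10. Cache: [80 64 9]
  10. access 9: HIT. Next use of 9: step 14. Cache: [80 64 9]
  11. access 76: MISS, evict 80 (next use: step 31). Cache: [64 9 76]
  12. access 43: MISS, evict 76 (next use: step 25). Cache: [64 9 43]
  13. access 43: HIT. Next use of 43: step 17. Cache: [64 9 43]
  14. access 9: HIT. Next use of 9: never. Cache: [64 9 43]
  15. access 8: MISS, evict 9 (next use: never). Cache: [64 43 8]
  16. access 64: HIT. Next use of 64: step 22. Cache: [64 43 8]
  17. access 43: HIT. Next use of 43: step 24. Cache: [64 43 8]
  18. access 8: HIT. Next use of 8: step 20. Cache: [64 43 8]
  19. access 77: MISS, evict 43 (next use: step 24). Cache: [64 8 77]
  20. access 8: HIT. Next use of 8: step 21. Cache: [64 8 77]
  21. access 8: HIT. Next use of 8: step 23. Cache: [64 8 77]
  22. access 64: HIT. Next use of 64: step 29. Cache: [64 8 77]
  23. access 8: HIT. Next use of 8: never. Cache: [64 8 77]
  24. access 43: MISS, evict 8 (next use: never). Cache: [64 77 43]
  25. access 76: MISS, evict 77 (next use: never). Cache: [64 43 76]
  26. access 47: MISS, evict 43 (next use: never). Cache: [64 76 47]
  27. access 68: MISS, evict 76 (next use: never). Cache: [64 47 68]
  28. access 47: HIT. Next use of 47: never. Cache: [64 47 68]
  29. access 64: HIT. Next use of 64: never. Cache: [64 47 68]
  30. access 68: HIT. Next use of 68: never. Cache: [64 47 68]
  31. access 80: MISS, evict 64 (next use: never). Cache: [47 68 80]
Total: 19 hits, 12 misses, 9 evictions

Answer: 9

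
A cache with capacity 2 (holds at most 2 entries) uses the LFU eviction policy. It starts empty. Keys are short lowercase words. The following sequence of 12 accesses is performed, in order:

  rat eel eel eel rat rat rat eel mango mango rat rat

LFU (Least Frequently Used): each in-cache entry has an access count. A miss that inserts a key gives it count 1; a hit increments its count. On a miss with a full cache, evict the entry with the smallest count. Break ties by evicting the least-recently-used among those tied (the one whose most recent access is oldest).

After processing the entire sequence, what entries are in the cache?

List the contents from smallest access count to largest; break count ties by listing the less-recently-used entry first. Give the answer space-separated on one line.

LFU simulation (capacity=2):
  1. access rat: MISS. Cache: [rat(c=1)]
  2. access eel: MISS. Cache: [rat(c=1) eel(c=1)]
  3. access eel: HIT, count now 2. Cache: [rat(c=1) eel(c=2)]
  4. access eel: HIT, count now 3. Cache: [rat(c=1) eel(c=3)]
  5. access rat: HIT, count now 2. Cache: [rat(c=2) eel(c=3)]
  6. access rat: HIT, count now 3. Cache: [eel(c=3) rat(c=3)]
  7. access rat: HIT, count now 4. Cache: [eel(c=3) rat(c=4)]
  8. access eel: HIT, count now 4. Cache: [rat(c=4) eel(c=4)]
  9. access mango: MISS, evict rat(c=4). Cache: [mango(c=1) eel(c=4)]
  10. access mango: HIT, count now 2. Cache: [mango(c=2) eel(c=4)]
  11. access rat: MISS, evict mango(c=2). Cache: [rat(c=1) eel(c=4)]
  12. access rat: HIT, count now 2. Cache: [rat(c=2) eel(c=4)]
Total: 8 hits, 4 misses, 2 evictions

Answer: rat eel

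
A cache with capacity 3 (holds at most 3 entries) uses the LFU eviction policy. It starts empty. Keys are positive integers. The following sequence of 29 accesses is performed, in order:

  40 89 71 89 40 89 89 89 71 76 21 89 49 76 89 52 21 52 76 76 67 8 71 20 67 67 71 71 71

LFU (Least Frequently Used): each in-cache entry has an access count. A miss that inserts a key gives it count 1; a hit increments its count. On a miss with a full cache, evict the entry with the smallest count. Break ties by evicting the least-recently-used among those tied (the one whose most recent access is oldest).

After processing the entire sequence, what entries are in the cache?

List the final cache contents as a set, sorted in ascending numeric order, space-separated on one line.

LFU simulation (capacity=3):
  1. access 40: MISS. Cache: [40(c=1)]
  2. access 89: MISS. Cache: [40(c=1) 89(c=1)]
  3. access 71: MISS. Cache: [40(c=1) 89(c=1) 71(c=1)]
  4. access 89: HIT, count now 2. Cache: [40(c=1) 71(c=1) 89(c=2)]
  5. access 40: HIT, count now 2. Cache: [71(c=1) 89(c=2) 40(c=2)]
  6. access 89: HIT, count now 3. Cache: [71(c=1) 40(c=2) 89(c=3)]
  7. access 89: HIT, count now 4. Cache: [71(c=1) 40(c=2) 89(c=4)]
  8. access 89: HIT, count now 5. Cache: [71(c=1) 40(c=2) 89(c=5)]
  9. access 71: HIT, count now 2. Cache: [40(c=2) 71(c=2) 89(c=5)]
  10. access 76: MISS, evict 40(c=2). Cache: [76(c=1) 71(c=2) 89(c=5)]
  11. access 21: MISS, evict 76(c=1). Cache: [21(c=1) 71(c=2) 89(c=5)]
  12. access 89: HIT, count now 6. Cache: [21(c=1) 71(c=2) 89(c=6)]
  13. access 49: MISS, evict 21(c=1). Cache: [49(c=1) 71(c=2) 89(c=6)]
  14. access 76: MISS, evict 49(c=1). Cache: [76(c=1) 71(c=2) 89(c=6)]
  15. access 89: HIT, count now 7. Cache: [76(c=1) 71(c=2) 89(c=7)]
  16. access 52: MISS, evict 76(c=1). Cache: [52(c=1) 71(c=2) 89(c=7)]
  17. access 21: MISS, evict 52(c=1). Cache: [21(c=1) 71(c=2) 89(c=7)]
  18. access 52: MISS, evict 21(c=1). Cache: [52(c=1) 71(c=2) 89(c=7)]
  19. access 76: MISS, evict 52(c=1). Cache: [76(c=1) 71(c=2) 89(c=7)]
  20. access 76: HIT, count now 2. Cache: [71(c=2) 76(c=2) 89(c=7)]
  21. access 67: MISS, evict 71(c=2). Cache: [67(c=1) 76(c=2) 89(c=7)]
  22. access 8: MISS, evict 67(c=1). Cache: [8(c=1) 76(c=2) 89(c=7)]
  23. access 71: MISS, evict 8(c=1). Cache: [71(c=1) 76(c=2) 89(c=7)]
  24. access 20: MISS, evict 71(c=1). Cache: [20(c=1) 76(c=2) 89(c=7)]
  25. access 67: MISS, evict 20(c=1). Cache: [67(c=1) 76(c=2) 89(c=7)]
  26. access 67: HIT, count now 2. Cache: [76(c=2) 67(c=2) 89(c=7)]
  27. access 71: MISS, evict 76(c=2). Cache: [71(c=1) 67(c=2) 89(c=7)]
  28. access 71: HIT, count now 2. Cache: [67(c=2) 71(c=2) 89(c=7)]
  29. access 71: HIT, count now 3. Cache: [67(c=2) 71(c=3) 89(c=7)]
Total: 12 hits, 17 misses, 14 evictions

Answer: 67 71 89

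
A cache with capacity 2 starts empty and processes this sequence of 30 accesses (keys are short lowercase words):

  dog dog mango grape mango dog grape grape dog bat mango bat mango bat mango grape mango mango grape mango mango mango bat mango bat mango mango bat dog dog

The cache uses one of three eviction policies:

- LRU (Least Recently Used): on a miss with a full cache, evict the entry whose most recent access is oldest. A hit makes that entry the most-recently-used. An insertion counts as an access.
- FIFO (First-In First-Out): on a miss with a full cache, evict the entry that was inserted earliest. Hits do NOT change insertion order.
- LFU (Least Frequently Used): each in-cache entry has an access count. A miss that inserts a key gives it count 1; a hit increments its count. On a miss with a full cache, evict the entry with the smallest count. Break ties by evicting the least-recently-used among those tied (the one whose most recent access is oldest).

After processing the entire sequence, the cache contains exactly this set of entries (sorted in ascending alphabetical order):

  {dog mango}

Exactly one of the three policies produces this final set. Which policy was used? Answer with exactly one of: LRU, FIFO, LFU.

Answer: FIFO

Derivation:
Simulating under each policy and comparing final sets:
  LRU: final set = {bat dog} -> differs
  FIFO: final set = {dog mango} -> MATCHES target
  LFU: final set = {bat dog} -> differs
Only FIFO produces the target set.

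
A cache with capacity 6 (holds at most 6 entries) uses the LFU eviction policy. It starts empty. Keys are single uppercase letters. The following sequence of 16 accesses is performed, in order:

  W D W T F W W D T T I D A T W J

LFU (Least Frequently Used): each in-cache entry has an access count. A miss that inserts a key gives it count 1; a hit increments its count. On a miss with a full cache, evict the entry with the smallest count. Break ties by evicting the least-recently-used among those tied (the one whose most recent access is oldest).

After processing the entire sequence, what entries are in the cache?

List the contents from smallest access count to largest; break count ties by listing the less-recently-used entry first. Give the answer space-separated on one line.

Answer: I A J D T W

Derivation:
LFU simulation (capacity=6):
  1. access W: MISS. Cache: [W(c=1)]
  2. access D: MISS. Cache: [W(c=1) D(c=1)]
  3. access W: HIT, count now 2. Cache: [D(c=1) W(c=2)]
  4. access T: MISS. Cache: [D(c=1) T(c=1) W(c=2)]
  5. access F: MISS. Cache: [D(c=1) T(c=1) F(c=1) W(c=2)]
  6. access W: HIT, count now 3. Cache: [D(c=1) T(c=1) F(c=1) W(c=3)]
  7. access W: HIT, count now 4. Cache: [D(c=1) T(c=1) F(c=1) W(c=4)]
  8. access D: HIT, count now 2. Cache: [T(c=1) F(c=1) D(c=2) W(c=4)]
  9. access T: HIT, count now 2. Cache: [F(c=1) D(c=2) T(c=2) W(c=4)]
  10. access T: HIT, count now 3. Cache: [F(c=1) D(c=2) T(c=3) W(c=4)]
  11. access I: MISS. Cache: [F(c=1) I(c=1) D(c=2) T(c=3) W(c=4)]
  12. access D: HIT, count now 3. Cache: [F(c=1) I(c=1) T(c=3) D(c=3) W(c=4)]
  13. access A: MISS. Cache: [F(c=1) I(c=1) A(c=1) T(c=3) D(c=3) W(c=4)]
  14. access T: HIT, count now 4. Cache: [F(c=1) I(c=1) A(c=1) D(c=3) W(c=4) T(c=4)]
  15. access W: HIT, count now 5. Cache: [F(c=1) I(c=1) A(c=1) D(c=3) T(c=4) W(c=5)]
  16. access J: MISS, evict F(c=1). Cache: [I(c=1) A(c=1) J(c=1) D(c=3) T(c=4) W(c=5)]
Total: 9 hits, 7 misses, 1 evictions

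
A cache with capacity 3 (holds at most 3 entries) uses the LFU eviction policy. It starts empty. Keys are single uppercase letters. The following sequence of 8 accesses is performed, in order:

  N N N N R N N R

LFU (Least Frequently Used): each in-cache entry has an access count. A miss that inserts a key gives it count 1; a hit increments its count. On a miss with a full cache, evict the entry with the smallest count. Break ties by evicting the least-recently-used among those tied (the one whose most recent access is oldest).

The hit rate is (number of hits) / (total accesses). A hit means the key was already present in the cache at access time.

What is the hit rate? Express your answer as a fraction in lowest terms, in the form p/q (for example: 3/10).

LFU simulation (capacity=3):
  1. access N: MISS. Cache: [N(c=1)]
  2. access N: HIT, count now 2. Cache: [N(c=2)]
  3. access N: HIT, count now 3. Cache: [N(c=3)]
  4. access N: HIT, count now 4. Cache: [N(c=4)]
  5. access R: MISS. Cache: [R(c=1) N(c=4)]
  6. access N: HIT, count now 5. Cache: [R(c=1) N(c=5)]
  7. access N: HIT, count now 6. Cache: [R(c=1) N(c=6)]
  8. access R: HIT, count now 2. Cache: [R(c=2) N(c=6)]
Total: 6 hits, 2 misses, 0 evictions

Hit rate = 6/8 = 3/4

Answer: 3/4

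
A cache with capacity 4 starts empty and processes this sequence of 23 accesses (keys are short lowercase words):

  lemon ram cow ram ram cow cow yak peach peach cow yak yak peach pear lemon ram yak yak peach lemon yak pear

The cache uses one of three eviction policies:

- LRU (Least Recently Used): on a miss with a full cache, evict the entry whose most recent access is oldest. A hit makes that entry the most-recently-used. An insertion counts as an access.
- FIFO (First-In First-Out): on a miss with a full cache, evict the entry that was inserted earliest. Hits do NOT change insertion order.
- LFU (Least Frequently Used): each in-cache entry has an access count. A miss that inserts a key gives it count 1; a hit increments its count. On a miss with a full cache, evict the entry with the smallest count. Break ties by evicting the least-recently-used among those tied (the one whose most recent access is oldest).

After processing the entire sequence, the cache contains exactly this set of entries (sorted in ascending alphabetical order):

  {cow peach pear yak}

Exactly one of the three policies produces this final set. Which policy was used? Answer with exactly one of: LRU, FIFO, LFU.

Answer: LFU

Derivation:
Simulating under each policy and comparing final sets:
  LRU: final set = {lemon peach pear yak} -> differs
  FIFO: final set = {peach pear ram yak} -> differs
  LFU: final set = {cow peach pear yak} -> MATCHES target
Only LFU produces the target set.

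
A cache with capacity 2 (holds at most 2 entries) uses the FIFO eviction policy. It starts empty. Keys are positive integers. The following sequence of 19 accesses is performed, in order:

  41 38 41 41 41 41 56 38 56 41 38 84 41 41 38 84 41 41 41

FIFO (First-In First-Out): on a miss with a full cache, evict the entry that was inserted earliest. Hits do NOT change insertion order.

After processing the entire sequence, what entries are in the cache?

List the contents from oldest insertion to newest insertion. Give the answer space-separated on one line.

FIFO simulation (capacity=2):
  1. access 41: MISS. Cache (old->new): [41]
  2. access 38: MISS. Cache (old->new): [41 38]
  3. access 41: HIT. Cache (old->new): [41 38]
  4. access 41: HIT. Cache (old->new): [41 38]
  5. access 41: HIT. Cache (old->new): [41 38]
  6. access 41: HIT. Cache (old->new): [41 38]
  7. access 56: MISS, evict 41. Cache (old->new): [38 56]
  8. access 38: HIT. Cache (old->new): [38 56]
  9. access 56: HIT. Cache (old->new): [38 56]
  10. access 41: MISS, evict 38. Cache (old->new): [56 41]
  11. access 38: MISS, evict 56. Cache (old->new): [41 38]
  12. access 84: MISS, evict 41. Cache (old->new): [38 84]
  13. access 41: MISS, evict 38. Cache (old->new): [84 41]
  14. access 41: HIT. Cache (old->new): [84 41]
  15. access 38: MISS, evict 84. Cache (old->new): [41 38]
  16. access 84: MISS, evict 41. Cache (old->new): [38 84]
  17. access 41: MISS, evict 38. Cache (old->new): [84 41]
  18. access 41: HIT. Cache (old->new): [84 41]
  19. access 41: HIT. Cache (old->new): [84 41]
Total: 9 hits, 10 misses, 8 evictions

Answer: 84 41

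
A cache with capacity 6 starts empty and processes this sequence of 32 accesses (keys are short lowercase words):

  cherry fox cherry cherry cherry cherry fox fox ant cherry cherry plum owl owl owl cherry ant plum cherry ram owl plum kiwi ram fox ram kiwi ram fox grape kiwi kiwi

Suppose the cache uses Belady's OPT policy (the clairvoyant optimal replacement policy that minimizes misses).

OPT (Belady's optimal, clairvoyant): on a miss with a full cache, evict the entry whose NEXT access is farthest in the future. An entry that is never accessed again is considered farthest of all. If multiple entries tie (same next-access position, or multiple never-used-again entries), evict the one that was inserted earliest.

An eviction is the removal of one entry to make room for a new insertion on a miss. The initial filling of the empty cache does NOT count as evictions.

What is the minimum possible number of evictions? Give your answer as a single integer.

Answer: 2

Derivation:
OPT (Belady) simulation (capacity=6):
  1. access cherry: MISS. Cache: [cherry]
  2. access fox: MISS. Cache: [cherry fox]
  3. access cherry: HIT. Next use of cherry: step 4. Cache: [cherry fox]
  4. access cherry: HIT. Next use of cherry: step 5. Cache: [cherry fox]
  5. access cherry: HIT. Next use of cherry: step 6. Cache: [cherry fox]
  6. access cherry: HIT. Next use of cherry: step 10. Cache: [cherry fox]
  7. access fox: HIT. Next use of fox: step 8. Cache: [cherry fox]
  8. access fox: HIT. Next use of fox: step 25. Cache: [cherry fox]
  9. access ant: MISS. Cache: [cherry fox ant]
  10. access cherry: HIT. Next use of cherry: step 11. Cache: [cherry fox ant]
  11. access cherry: HIT. Next use of cherry: step 16. Cache: [cherry fox ant]
  12. access plum: MISS. Cache: [cherry fox ant plum]
  13. access owl: MISS. Cache: [cherry fox ant plum owl]
  14. access owl: HIT. Next use of owl: step 15. Cache: [cherry fox ant plum owl]
  15. access owl: HIT. Next use of owl: step 21. Cache: [cherry fox ant plum owl]
  16. access cherry: HIT. Next use of cherry: step 19. Cache: [cherry fox ant plum owl]
  17. access ant: HIT. Next use of ant: never. Cache: [cherry fox ant plum owl]
  18. access plum: HIT. Next use of plum: step 22. Cache: [cherry fox ant plum owl]
  19. access cherry: HIT. Next use of cherry: never. Cache: [cherry fox ant plum owl]
  20. access ram: MISS. Cache: [cherry fox ant plum owl ram]
  21. access owl: HIT. Next use of owl: never. Cache: [cherry fox ant plum owl ram]
  22. access plum: HIT. Next use of plum: never. Cache: [cherry fox ant plum owl ram]
  23. access kiwi: MISS, evict cherry (next use: never). Cache: [fox ant plum owl ram kiwi]
  24. access ram: HIT. Next use of ram: step 26. Cache: [fox ant plum owl ram kiwi]
  25. access fox: HIT. Next use of fox: step 29. Cache: [fox ant plum owl ram kiwi]
  26. access ram: HIT. Next use of ram: step 28. Cache: [fox ant plum owl ram kiwi]
  27. access kiwi: HIT. Next use of kiwi: step 31. Cache: [fox ant plum owl ram kiwi]
  28. access ram: HIT. Next use of ram: never. Cache: [fox ant plum owl ram kiwi]
  29. access fox: HIT. Next use of fox: never. Cache: [fox ant plum owl ram kiwi]
  30. access grape: MISS, evict fox (next use: never). Cache: [ant plum owl ram kiwi grape]
  31. access kiwi: HIT. Next use of kiwi: step 32. Cache: [ant plum owl ram kiwi grape]
  32. access kiwi: HIT. Next use of kiwi: never. Cache: [ant plum owl ram kiwi grape]
Total: 24 hits, 8 misses, 2 evictions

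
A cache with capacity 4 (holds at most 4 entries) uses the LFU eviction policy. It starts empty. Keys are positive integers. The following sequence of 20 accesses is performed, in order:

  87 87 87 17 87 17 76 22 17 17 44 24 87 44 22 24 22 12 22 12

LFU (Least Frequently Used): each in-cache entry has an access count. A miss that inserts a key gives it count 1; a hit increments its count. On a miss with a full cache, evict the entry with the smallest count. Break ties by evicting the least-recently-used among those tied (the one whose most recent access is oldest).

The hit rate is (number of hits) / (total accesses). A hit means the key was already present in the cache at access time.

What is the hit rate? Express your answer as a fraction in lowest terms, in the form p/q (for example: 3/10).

LFU simulation (capacity=4):
  1. access 87: MISS. Cache: [87(c=1)]
  2. access 87: HIT, count now 2. Cache: [87(c=2)]
  3. access 87: HIT, count now 3. Cache: [87(c=3)]
  4. access 17: MISS. Cache: [17(c=1) 87(c=3)]
  5. access 87: HIT, count now 4. Cache: [17(c=1) 87(c=4)]
  6. access 17: HIT, count now 2. Cache: [17(c=2) 87(c=4)]
  7. access 76: MISS. Cache: [76(c=1) 17(c=2) 87(c=4)]
  8. access 22: MISS. Cache: [76(c=1) 22(c=1) 17(c=2) 87(c=4)]
  9. access 17: HIT, count now 3. Cache: [76(c=1) 22(c=1) 17(c=3) 87(c=4)]
  10. access 17: HIT, count now 4. Cache: [76(c=1) 22(c=1) 87(c=4) 17(c=4)]
  11. access 44: MISS, evict 76(c=1). Cache: [22(c=1) 44(c=1) 87(c=4) 17(c=4)]
  12. access 24: MISS, evict 22(c=1). Cache: [44(c=1) 24(c=1) 87(c=4) 17(c=4)]
  13. access 87: HIT, count now 5. Cache: [44(c=1) 24(c=1) 17(c=4) 87(c=5)]
  14. access 44: HIT, count now 2. Cache: [24(c=1) 44(c=2) 17(c=4) 87(c=5)]
  15. access 22: MISS, evict 24(c=1). Cache: [22(c=1) 44(c=2) 17(c=4) 87(c=5)]
  16. access 24: MISS, evict 22(c=1). Cache: [24(c=1) 44(c=2) 17(c=4) 87(c=5)]
  17. access 22: MISS, evict 24(c=1). Cache: [22(c=1) 44(c=2) 17(c=4) 87(c=5)]
  18. access 12: MISS, evict 22(c=1). Cache: [12(c=1) 44(c=2) 17(c=4) 87(c=5)]
  19. access 22: MISS, evict 12(c=1). Cache: [22(c=1) 44(c=2) 17(c=4) 87(c=5)]
  20. access 12: MISS, evict 22(c=1). Cache: [12(c=1) 44(c=2) 17(c=4) 87(c=5)]
Total: 8 hits, 12 misses, 8 evictions

Hit rate = 8/20 = 2/5

Answer: 2/5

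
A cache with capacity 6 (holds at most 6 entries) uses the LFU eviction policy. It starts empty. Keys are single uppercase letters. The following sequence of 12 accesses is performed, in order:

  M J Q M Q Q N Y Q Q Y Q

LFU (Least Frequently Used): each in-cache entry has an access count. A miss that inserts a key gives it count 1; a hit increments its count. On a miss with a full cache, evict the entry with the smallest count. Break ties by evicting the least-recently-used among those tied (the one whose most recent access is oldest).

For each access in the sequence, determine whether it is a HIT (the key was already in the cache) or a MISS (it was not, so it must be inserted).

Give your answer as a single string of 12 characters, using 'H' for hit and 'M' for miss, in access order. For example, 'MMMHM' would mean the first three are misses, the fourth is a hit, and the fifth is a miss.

LFU simulation (capacity=6):
  1. access M: MISS. Cache: [M(c=1)]
  2. access J: MISS. Cache: [M(c=1) J(c=1)]
  3. access Q: MISS. Cache: [M(c=1) J(c=1) Q(c=1)]
  4. access M: HIT, count now 2. Cache: [J(c=1) Q(c=1) M(c=2)]
  5. access Q: HIT, count now 2. Cache: [J(c=1) M(c=2) Q(c=2)]
  6. access Q: HIT, count now 3. Cache: [J(c=1) M(c=2) Q(c=3)]
  7. access N: MISS. Cache: [J(c=1) N(c=1) M(c=2) Q(c=3)]
  8. access Y: MISS. Cache: [J(c=1) N(c=1) Y(c=1) M(c=2) Q(c=3)]
  9. access Q: HIT, count now 4. Cache: [J(c=1) N(c=1) Y(c=1) M(c=2) Q(c=4)]
  10. access Q: HIT, count now 5. Cache: [J(c=1) N(c=1) Y(c=1) M(c=2) Q(c=5)]
  11. access Y: HIT, count now 2. Cache: [J(c=1) N(c=1) M(c=2) Y(c=2) Q(c=5)]
  12. access Q: HIT, count now 6. Cache: [J(c=1) N(c=1) M(c=2) Y(c=2) Q(c=6)]
Total: 7 hits, 5 misses, 0 evictions

Answer: MMMHHHMMHHHH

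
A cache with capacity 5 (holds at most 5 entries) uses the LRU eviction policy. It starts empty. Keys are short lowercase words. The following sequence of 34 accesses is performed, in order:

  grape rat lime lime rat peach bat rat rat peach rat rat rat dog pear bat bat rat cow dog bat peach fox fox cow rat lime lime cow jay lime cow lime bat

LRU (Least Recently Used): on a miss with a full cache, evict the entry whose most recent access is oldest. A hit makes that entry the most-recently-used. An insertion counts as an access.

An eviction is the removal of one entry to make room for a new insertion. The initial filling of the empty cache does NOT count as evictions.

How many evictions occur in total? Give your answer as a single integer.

LRU simulation (capacity=5):
  1. access grape: MISS. Cache (LRU->MRU): [grape]
  2. access rat: MISS. Cache (LRU->MRU): [grape rat]
  3. access lime: MISS. Cache (LRU->MRU): [grape rat lime]
  4. access lime: HIT. Cache (LRU->MRU): [grape rat lime]
  5. access rat: HIT. Cache (LRU->MRU): [grape lime rat]
  6. access peach: MISS. Cache (LRU->MRU): [grape lime rat peach]
  7. access bat: MISS. Cache (LRU->MRU): [grape lime rat peach bat]
  8. access rat: HIT. Cache (LRU->MRU): [grape lime peach bat rat]
  9. access rat: HIT. Cache (LRU->MRU): [grape lime peach bat rat]
  10. access peach: HIT. Cache (LRU->MRU): [grape lime bat rat peach]
  11. access rat: HIT. Cache (LRU->MRU): [grape lime bat peach rat]
  12. access rat: HIT. Cache (LRU->MRU): [grape lime bat peach rat]
  13. access rat: HIT. Cache (LRU->MRU): [grape lime bat peach rat]
  14. access dog: MISS, evict grape. Cache (LRU->MRU): [lime bat peach rat dog]
  15. access pear: MISS, evict lime. Cache (LRU->MRU): [bat peach rat dog pear]
  16. access bat: HIT. Cache (LRU->MRU): [peach rat dog pear bat]
  17. access bat: HIT. Cache (LRU->MRU): [peach rat dog pear bat]
  18. access rat: HIT. Cache (LRU->MRU): [peach dog pear bat rat]
  19. access cow: MISS, evict peach. Cache (LRU->MRU): [dog pear bat rat cow]
  20. access dog: HIT. Cache (LRU->MRU): [pear bat rat cow dog]
  21. access bat: HIT. Cache (LRU->MRU): [pear rat cow dog bat]
  22. access peach: MISS, evict pear. Cache (LRU->MRU): [rat cow dog bat peach]
  23. access fox: MISS, evict rat. Cache (LRU->MRU): [cow dog bat peach fox]
  24. access fox: HIT. Cache (LRU->MRU): [cow dog bat peach fox]
  25. access cow: HIT. Cache (LRU->MRU): [dog bat peach fox cow]
  26. access rat: MISS, evict dog. Cache (LRU->MRU): [bat peach fox cow rat]
  27. access lime: MISS, evict bat. Cache (LRU->MRU): [peach fox cow rat lime]
  28. access lime: HIT. Cache (LRU->MRU): [peach fox cow rat lime]
  29. access cow: HIT. Cache (LRU->MRU): [peach fox rat lime cow]
  30. access jay: MISS, evict peach. Cache (LRU->MRU): [fox rat lime cow jay]
  31. access lime: HIT. Cache (LRU->MRU): [fox rat cow jay lime]
  32. access cow: HIT. Cache (LRU->MRU): [fox rat jay lime cow]
  33. access lime: HIT. Cache (LRU->MRU): [fox rat jay cow lime]
  34. access bat: MISS, evict fox. Cache (LRU->MRU): [rat jay cow lime bat]
Total: 20 hits, 14 misses, 9 evictions

Answer: 9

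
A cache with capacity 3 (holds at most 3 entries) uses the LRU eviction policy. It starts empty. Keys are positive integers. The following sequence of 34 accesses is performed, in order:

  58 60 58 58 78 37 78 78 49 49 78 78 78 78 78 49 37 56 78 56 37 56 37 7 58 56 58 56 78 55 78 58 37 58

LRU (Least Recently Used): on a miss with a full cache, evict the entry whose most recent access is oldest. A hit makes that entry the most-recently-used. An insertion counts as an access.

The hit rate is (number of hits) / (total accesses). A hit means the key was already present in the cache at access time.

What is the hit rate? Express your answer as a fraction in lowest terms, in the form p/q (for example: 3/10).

Answer: 10/17

Derivation:
LRU simulation (capacity=3):
  1. access 58: MISS. Cache (LRU->MRU): [58]
  2. access 60: MISS. Cache (LRU->MRU): [58 60]
  3. access 58: HIT. Cache (LRU->MRU): [60 58]
  4. access 58: HIT. Cache (LRU->MRU): [60 58]
  5. access 78: MISS. Cache (LRU->MRU): [60 58 78]
  6. access 37: MISS, evict 60. Cache (LRU->MRU): [58 78 37]
  7. access 78: HIT. Cache (LRU->MRU): [58 37 78]
  8. access 78: HIT. Cache (LRU->MRU): [58 37 78]
  9. access 49: MISS, evict 58. Cache (LRU->MRU): [37 78 49]
  10. access 49: HIT. Cache (LRU->MRU): [37 78 49]
  11. access 78: HIT. Cache (LRU->MRU): [37 49 78]
  12. access 78: HIT. Cache (LRU->MRU): [37 49 78]
  13. access 78: HIT. Cache (LRU->MRU): [37 49 78]
  14. access 78: HIT. Cache (LRU->MRU): [37 49 78]
  15. access 78: HIT. Cache (LRU->MRU): [37 49 78]
  16. access 49: HIT. Cache (LRU->MRU): [37 78 49]
  17. access 37: HIT. Cache (LRU->MRU): [78 49 37]
  18. access 56: MISS, evict 78. Cache (LRU->MRU): [49 37 56]
  19. access 78: MISS, evict 49. Cache (LRU->MRU): [37 56 78]
  20. access 56: HIT. Cache (LRU->MRU): [37 78 56]
  21. access 37: HIT. Cache (LRU->MRU): [78 56 37]
  22. access 56: HIT. Cache (LRU->MRU): [78 37 56]
  23. access 37: HIT. Cache (LRU->MRU): [78 56 37]
  24. access 7: MISS, evict 78. Cache (LRU->MRU): [56 37 7]
  25. access 58: MISS, evict 56. Cache (LRU->MRU): [37 7 58]
  26. access 56: MISS, evict 37. Cache (LRU->MRU): [7 58 56]
  27. access 58: HIT. Cache (LRU->MRU): [7 56 58]
  28. access 56: HIT. Cache (LRU->MRU): [7 58 56]
  29. access 78: MISS, evict 7. Cache (LRU->MRU): [58 56 78]
  30. access 55: MISS, evict 58. Cache (LRU->MRU): [56 78 55]
  31. access 78: HIT. Cache (LRU->MRU): [56 55 78]
  32. access 58: MISS, evict 56. Cache (LRU->MRU): [55 78 58]
  33. access 37: MISS, evict 55. Cache (LRU->MRU): [78 58 37]
  34. access 58: HIT. Cache (LRU->MRU): [78 37 58]
Total: 20 hits, 14 misses, 11 evictions

Hit rate = 20/34 = 10/17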